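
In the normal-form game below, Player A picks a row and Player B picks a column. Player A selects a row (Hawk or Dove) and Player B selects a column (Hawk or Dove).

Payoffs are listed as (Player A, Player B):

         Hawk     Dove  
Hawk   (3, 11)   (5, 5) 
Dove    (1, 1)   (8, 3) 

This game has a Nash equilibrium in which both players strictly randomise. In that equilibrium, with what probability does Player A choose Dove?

Let r be the probability that Player A plays Hawk. In a completely mixed equilibrium, Player B must be indifferent between Hawk and Dove.
Player B's expected payoff from Hawk is 11r + (1−r); from Dove it is 5r + 3(1−r).
Setting these equal: 10r + 1 = 2r + 3, so r = 1/4.
Therefore Player A plays Dove with probability 1 − 1/4 = 3/4.

3/4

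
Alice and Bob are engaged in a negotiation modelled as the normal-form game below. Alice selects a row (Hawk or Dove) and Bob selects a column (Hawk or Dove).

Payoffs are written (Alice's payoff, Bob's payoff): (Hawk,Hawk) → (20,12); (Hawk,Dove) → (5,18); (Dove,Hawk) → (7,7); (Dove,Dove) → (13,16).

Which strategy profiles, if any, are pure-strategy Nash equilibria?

(Dove, Dove)

(Hawk, Hawk): Bob prefers Dove (18 > 12) — not an equilibrium.
(Hawk, Dove): Alice prefers Dove (13 > 5) — not an equilibrium.
(Dove, Hawk): Alice prefers Hawk (20 > 7); Bob prefers Dove (16 > 7) — not an equilibrium.
(Dove, Dove): Alice gets 13 ≥ 5 from Hawk, and Bob gets 16 ≥ 7 from Hawk — Nash equilibrium.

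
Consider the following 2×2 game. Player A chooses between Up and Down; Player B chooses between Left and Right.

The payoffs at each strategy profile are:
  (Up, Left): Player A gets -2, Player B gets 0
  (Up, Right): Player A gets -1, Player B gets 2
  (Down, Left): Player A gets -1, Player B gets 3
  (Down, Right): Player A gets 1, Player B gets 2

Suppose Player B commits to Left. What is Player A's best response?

Against Left, Player A earns -2 from Up and -1 from Down.
So Down is the best response.

Down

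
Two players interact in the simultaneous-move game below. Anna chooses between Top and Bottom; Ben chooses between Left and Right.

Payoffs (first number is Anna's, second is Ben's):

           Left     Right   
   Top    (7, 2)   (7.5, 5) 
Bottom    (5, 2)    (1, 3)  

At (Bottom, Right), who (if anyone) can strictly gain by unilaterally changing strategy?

Anna at (Bottom, Right) earns 1; deviating to Top yields 7.5 — a strict improvement.
Ben earns 3; deviating to Left yields 2 — not better.
Only Anna has a strictly profitable deviation.

Anna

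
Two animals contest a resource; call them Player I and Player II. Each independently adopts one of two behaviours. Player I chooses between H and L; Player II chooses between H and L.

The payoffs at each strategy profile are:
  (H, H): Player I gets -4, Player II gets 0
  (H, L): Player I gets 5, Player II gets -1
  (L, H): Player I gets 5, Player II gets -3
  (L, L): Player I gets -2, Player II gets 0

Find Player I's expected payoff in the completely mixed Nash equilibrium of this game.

First find q, the probability Player II plays H, from Player I's indifference between H and L: −4q + 5(1−q) = 5q − 2(1−q), giving q = 7/16.
Since Player I is indifferent in equilibrium, Player I's expected payoff equals the payoff from either row against (7/16, 9/16). Using H: −4(7/16) + 5(9/16) = 17/16.

17/16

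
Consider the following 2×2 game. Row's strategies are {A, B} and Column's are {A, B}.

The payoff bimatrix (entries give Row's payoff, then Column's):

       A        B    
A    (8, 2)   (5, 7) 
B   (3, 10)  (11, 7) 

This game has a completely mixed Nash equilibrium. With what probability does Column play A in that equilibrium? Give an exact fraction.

Let c be the probability that Column plays A. In a completely mixed equilibrium, Row must be indifferent between A and B.
Row's expected payoff from A is 8c + 5(1−c); from B it is 3c + 11(1−c).
Setting these equal: 3c + 5 = −8c + 11, so c = 6/11.

6/11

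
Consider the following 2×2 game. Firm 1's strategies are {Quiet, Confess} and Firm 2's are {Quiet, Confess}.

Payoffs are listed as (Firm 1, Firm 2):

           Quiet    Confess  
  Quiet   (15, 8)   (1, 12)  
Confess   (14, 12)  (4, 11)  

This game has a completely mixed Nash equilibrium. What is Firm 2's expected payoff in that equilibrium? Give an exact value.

56/5

First find x, the probability Firm 1 plays Quiet, from Firm 2's indifference between Quiet and Confess: 8x + 12(1−x) = 12x + 11(1−x), giving x = 1/5.
Since Firm 2 is indifferent in equilibrium, Firm 2's expected payoff equals the payoff from either column against (1/5, 4/5). Using Quiet: 8(1/5) + 12(4/5) = 56/5.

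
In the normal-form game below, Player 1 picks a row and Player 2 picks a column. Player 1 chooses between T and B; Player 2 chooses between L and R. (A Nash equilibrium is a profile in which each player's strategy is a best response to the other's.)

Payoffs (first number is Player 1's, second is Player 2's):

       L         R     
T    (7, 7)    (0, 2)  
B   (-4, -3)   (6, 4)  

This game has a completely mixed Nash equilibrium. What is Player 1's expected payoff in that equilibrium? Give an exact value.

First find y, the probability Player 2 plays L, from Player 1's indifference between T and B: 7y = −4y + 6(1−y), giving y = 6/17.
Since Player 1 is indifferent in equilibrium, Player 1's expected payoff equals the payoff from either row against (6/17, 11/17). Using T: 7(6/17) = 42/17.

42/17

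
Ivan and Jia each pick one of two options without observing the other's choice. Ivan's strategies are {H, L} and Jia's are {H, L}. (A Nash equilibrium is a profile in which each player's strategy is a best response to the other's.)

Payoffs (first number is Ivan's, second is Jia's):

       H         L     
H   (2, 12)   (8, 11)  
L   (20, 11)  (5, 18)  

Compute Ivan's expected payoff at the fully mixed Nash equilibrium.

First find y, the probability Jia plays H, from Ivan's indifference between H and L: 2y + 8(1−y) = 20y + 5(1−y), giving y = 1/7.
Since Ivan is indifferent in equilibrium, Ivan's expected payoff equals the payoff from either row against (1/7, 6/7). Using H: 2(1/7) + 8(6/7) = 50/7.

50/7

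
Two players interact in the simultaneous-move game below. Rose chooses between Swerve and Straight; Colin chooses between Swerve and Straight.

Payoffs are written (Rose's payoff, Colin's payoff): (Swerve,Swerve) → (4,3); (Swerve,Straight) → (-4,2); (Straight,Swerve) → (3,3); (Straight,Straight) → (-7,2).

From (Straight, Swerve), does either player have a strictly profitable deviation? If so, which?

Rose

Rose at (Straight, Swerve) earns 3; deviating to Swerve yields 4 — a strict improvement.
Colin earns 3; deviating to Straight yields 2 — not better.
Only Rose has a strictly profitable deviation.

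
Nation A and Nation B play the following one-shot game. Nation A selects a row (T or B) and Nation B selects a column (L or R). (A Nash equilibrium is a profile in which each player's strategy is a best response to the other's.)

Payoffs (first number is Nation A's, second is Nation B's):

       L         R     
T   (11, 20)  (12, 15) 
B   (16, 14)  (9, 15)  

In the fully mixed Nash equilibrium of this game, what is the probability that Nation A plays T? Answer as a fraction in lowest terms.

Let x be the probability that Nation A plays T. In a completely mixed equilibrium, Nation B must be indifferent between L and R.
Nation B's expected payoff from L is 20x + 14(1−x); from R it is 15x + 15(1−x).
Setting these equal: 6x + 14 = 15, so x = 1/6.

1/6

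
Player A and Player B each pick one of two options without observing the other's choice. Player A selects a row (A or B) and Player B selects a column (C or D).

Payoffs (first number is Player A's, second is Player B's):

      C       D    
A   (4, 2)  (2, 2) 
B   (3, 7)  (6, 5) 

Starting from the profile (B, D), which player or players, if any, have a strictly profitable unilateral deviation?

Player A at (B, D) earns 6; deviating to A yields 2 — not better.
Player B earns 5; deviating to C yields 7 — a strict improvement.
Only Player B has a strictly profitable deviation.

Player B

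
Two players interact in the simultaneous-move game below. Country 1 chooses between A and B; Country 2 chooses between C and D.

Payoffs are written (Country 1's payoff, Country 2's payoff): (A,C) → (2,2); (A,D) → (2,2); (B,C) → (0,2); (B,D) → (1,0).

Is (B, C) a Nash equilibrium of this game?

No

At (B, C), Country 1 earns 0; switching to A would give 2, so Country 1 would deviate.
Country 2 earns 2; switching to D would give 0, so Country 2 has no profitable deviation.
Since at least one player can profitably deviate, this is not a Nash equilibrium.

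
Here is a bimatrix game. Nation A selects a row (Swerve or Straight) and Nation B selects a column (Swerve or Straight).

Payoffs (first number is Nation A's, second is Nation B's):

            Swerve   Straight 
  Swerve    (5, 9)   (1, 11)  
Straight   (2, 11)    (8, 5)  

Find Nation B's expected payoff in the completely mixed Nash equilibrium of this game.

First find p, the probability Nation A plays Swerve, from Nation B's indifference between Swerve and Straight: 9p + 11(1−p) = 11p + 5(1−p), giving p = 3/4.
Since Nation B is indifferent in equilibrium, Nation B's expected payoff equals the payoff from either column against (3/4, 1/4). Using Swerve: 9(3/4) + 11(1/4) = 19/2.

19/2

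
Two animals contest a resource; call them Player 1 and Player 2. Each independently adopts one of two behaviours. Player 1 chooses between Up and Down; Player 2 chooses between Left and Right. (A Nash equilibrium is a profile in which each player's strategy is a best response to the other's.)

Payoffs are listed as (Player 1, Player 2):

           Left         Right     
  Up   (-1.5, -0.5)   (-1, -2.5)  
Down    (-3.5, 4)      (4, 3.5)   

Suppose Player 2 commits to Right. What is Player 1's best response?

Against Right, Player 1 earns -1 from Up and 4 from Down.
So Down is the best response.

Down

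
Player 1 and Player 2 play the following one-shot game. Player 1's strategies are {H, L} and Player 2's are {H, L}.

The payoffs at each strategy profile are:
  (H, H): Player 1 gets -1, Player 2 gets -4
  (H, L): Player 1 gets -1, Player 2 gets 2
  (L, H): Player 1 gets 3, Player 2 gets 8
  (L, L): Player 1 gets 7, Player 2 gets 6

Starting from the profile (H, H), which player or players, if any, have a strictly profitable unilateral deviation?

Player 1 at (H, H) earns -1; deviating to L yields 3 — a strict improvement.
Player 2 earns -4; deviating to L yields 2 — a strict improvement.
Both Player 1 and Player 2 have strictly profitable deviations.

Both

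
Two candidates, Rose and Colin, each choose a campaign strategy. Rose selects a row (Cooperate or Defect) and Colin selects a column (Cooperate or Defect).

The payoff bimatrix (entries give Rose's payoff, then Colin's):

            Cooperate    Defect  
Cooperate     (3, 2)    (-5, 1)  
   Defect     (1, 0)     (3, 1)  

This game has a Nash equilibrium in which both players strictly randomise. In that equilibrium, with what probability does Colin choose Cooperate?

4/5

Let c be the probability that Colin plays Cooperate. In a completely mixed equilibrium, Rose must be indifferent between Cooperate and Defect.
Rose's expected payoff from Cooperate is 3c − 5(1−c); from Defect it is c + 3(1−c).
Setting these equal: 8c − 5 = −2c + 3, so c = 4/5.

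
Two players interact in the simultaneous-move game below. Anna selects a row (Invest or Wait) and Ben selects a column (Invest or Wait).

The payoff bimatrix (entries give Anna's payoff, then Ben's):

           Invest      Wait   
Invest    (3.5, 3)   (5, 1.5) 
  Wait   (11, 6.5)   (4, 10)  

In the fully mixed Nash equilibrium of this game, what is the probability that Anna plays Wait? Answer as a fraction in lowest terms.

Let r be the probability that Anna plays Invest. In a completely mixed equilibrium, Ben must be indifferent between Invest and Wait.
Ben's expected payoff from Invest is 3r + 6.5(1−r); from Wait it is 1.5r + 10(1−r).
Setting these equal: −3.5r + 6.5 = −8.5r + 10, so r = 7/10.
Therefore Anna plays Wait with probability 1 − 7/10 = 3/10.

3/10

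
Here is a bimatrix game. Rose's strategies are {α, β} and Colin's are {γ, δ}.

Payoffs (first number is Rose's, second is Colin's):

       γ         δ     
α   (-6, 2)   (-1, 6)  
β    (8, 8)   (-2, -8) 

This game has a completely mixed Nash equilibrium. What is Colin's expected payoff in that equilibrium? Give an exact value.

First find p, the probability Rose plays α, from Colin's indifference between γ and δ: 2p + 8(1−p) = 6p − 8(1−p), giving p = 4/5.
Since Colin is indifferent in equilibrium, Colin's expected payoff equals the payoff from either column against (4/5, 1/5). Using γ: 2(4/5) + 8(1/5) = 16/5.

16/5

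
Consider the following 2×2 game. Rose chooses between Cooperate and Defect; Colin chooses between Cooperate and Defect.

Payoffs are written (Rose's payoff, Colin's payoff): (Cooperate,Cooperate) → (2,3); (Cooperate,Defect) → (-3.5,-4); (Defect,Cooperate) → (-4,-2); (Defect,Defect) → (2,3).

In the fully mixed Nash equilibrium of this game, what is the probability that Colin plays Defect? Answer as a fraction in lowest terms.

Let y be the probability that Colin plays Cooperate. In a completely mixed equilibrium, Rose must be indifferent between Cooperate and Defect.
Rose's expected payoff from Cooperate is 2y − 3.5(1−y); from Defect it is −4y + 2(1−y).
Setting these equal: 5.5y − 3.5 = −6y + 2, so y = 11/23.
Therefore Colin plays Defect with probability 1 − 11/23 = 12/23.

12/23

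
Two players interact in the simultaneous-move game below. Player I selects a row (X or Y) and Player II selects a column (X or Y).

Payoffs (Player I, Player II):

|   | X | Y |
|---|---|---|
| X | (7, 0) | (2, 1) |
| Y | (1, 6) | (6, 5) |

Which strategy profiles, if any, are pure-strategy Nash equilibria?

(X, X): Player II prefers Y (1 > 0) — not an equilibrium.
(X, Y): Player I prefers Y (6 > 2) — not an equilibrium.
(Y, X): Player I prefers X (7 > 1) — not an equilibrium.
(Y, Y): Player II prefers X (6 > 5) — not an equilibrium.

none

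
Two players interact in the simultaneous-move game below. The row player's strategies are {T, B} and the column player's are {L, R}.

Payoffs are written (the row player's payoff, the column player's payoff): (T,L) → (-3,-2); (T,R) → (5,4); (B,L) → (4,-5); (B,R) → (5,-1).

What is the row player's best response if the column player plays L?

B

Against L, the row player earns -3 from T and 4 from B.
So B is the best response.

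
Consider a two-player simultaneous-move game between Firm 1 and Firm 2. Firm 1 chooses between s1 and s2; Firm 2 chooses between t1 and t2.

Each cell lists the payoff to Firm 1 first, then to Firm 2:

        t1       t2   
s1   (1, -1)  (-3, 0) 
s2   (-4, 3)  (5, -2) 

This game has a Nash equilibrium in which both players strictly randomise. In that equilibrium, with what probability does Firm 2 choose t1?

8/13

Let c be the probability that Firm 2 plays t1. In a completely mixed equilibrium, Firm 1 must be indifferent between s1 and s2.
Firm 1's expected payoff from s1 is c − 3(1−c); from s2 it is −4c + 5(1−c).
Setting these equal: 4c − 3 = −9c + 5, so c = 8/13.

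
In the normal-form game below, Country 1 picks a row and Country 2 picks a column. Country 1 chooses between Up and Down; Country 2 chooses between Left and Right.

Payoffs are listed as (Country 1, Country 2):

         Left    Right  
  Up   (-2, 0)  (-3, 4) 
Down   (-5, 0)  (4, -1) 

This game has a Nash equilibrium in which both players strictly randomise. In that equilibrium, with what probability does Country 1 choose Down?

4/5

Let x be the probability that Country 1 plays Up. In a completely mixed equilibrium, Country 2 must be indifferent between Left and Right.
Country 2's expected payoff from Left is 0; from Right it is 4x − (1−x).
Setting these equal: 0 = 5x − 1, so x = 1/5.
Therefore Country 1 plays Down with probability 1 − 1/5 = 4/5.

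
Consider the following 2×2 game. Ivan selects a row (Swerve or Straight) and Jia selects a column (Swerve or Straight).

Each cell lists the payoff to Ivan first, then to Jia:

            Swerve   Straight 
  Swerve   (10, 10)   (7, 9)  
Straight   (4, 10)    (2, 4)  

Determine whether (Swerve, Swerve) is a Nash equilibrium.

Yes

At (Swerve, Swerve), Ivan earns 10; switching to Straight would give 4, so Ivan has no profitable deviation.
Jia earns 10; switching to Straight would give 9, so Jia has no profitable deviation.
Neither player can gain by a unilateral deviation, so this profile is a Nash equilibrium.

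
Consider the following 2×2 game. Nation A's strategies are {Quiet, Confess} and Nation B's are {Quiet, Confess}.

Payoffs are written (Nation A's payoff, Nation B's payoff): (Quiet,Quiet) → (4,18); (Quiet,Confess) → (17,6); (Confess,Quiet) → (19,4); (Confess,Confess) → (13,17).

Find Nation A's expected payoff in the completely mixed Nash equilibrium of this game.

271/19

First find q, the probability Nation B plays Quiet, from Nation A's indifference between Quiet and Confess: 4q + 17(1−q) = 19q + 13(1−q), giving q = 4/19.
Since Nation A is indifferent in equilibrium, Nation A's expected payoff equals the payoff from either row against (4/19, 15/19). Using Quiet: 4(4/19) + 17(15/19) = 271/19.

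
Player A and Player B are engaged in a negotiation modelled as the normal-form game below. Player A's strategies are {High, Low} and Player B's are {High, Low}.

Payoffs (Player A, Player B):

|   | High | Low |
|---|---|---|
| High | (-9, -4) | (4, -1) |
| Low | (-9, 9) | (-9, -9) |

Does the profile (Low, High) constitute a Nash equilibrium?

Yes

At (Low, High), Player A earns -9; switching to High would give -9, so Player A has no profitable deviation.
Player B earns 9; switching to Low would give -9, so Player B has no profitable deviation.
Neither player can gain by a unilateral deviation, so this profile is a Nash equilibrium.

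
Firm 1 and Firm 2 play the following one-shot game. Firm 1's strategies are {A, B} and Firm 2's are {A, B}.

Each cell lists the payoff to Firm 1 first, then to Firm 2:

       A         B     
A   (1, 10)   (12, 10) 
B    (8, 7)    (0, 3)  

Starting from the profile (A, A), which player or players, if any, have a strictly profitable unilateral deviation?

Firm 1

Firm 1 at (A, A) earns 1; deviating to B yields 8 — a strict improvement.
Firm 2 earns 10; deviating to B yields 10 — not better.
Only Firm 1 has a strictly profitable deviation.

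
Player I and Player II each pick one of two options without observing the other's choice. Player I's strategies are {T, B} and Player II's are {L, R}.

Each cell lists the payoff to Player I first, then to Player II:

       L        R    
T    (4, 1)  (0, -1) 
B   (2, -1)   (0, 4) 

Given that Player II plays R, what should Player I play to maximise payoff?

either — both T and B are best responses

Against R, Player I earns 0 from T and 0 from B.
So either strategy is a best response.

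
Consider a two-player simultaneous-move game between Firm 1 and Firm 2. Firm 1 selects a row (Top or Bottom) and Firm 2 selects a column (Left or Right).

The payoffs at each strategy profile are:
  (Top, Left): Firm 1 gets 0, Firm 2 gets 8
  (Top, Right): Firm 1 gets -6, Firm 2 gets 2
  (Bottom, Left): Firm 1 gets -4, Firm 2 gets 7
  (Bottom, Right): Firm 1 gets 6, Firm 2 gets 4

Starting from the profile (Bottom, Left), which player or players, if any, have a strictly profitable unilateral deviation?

Firm 1

Firm 1 at (Bottom, Left) earns -4; deviating to Top yields 0 — a strict improvement.
Firm 2 earns 7; deviating to Right yields 4 — not better.
Only Firm 1 has a strictly profitable deviation.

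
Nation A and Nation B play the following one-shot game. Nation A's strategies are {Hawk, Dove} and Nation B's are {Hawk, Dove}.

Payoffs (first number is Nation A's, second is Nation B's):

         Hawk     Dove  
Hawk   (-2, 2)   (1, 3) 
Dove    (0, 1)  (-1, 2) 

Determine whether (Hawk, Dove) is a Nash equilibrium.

Yes

At (Hawk, Dove), Nation A earns 1; switching to Dove would give -1, so Nation A has no profitable deviation.
Nation B earns 3; switching to Hawk would give 2, so Nation B has no profitable deviation.
Neither player can gain by a unilateral deviation, so this profile is a Nash equilibrium.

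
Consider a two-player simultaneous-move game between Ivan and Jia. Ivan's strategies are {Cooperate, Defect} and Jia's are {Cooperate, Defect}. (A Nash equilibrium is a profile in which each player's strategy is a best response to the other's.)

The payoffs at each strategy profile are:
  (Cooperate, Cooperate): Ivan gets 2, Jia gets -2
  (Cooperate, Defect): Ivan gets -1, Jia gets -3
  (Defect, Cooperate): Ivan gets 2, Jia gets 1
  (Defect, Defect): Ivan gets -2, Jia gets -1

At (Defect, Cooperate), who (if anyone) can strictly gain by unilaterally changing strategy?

Neither

Ivan at (Defect, Cooperate) earns 2; deviating to Cooperate yields 2 — not better.
Jia earns 1; deviating to Defect yields -1 — not better.
Neither player can strictly improve; the profile is a Nash equilibrium.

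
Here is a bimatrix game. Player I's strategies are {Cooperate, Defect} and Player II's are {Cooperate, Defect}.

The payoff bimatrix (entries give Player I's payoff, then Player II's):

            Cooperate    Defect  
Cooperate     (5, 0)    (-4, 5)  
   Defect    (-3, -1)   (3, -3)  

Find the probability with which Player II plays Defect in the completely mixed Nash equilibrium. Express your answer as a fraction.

8/15

Let c be the probability that Player II plays Cooperate. In a completely mixed equilibrium, Player I must be indifferent between Cooperate and Defect.
Player I's expected payoff from Cooperate is 5c − 4(1−c); from Defect it is −3c + 3(1−c).
Setting these equal: 9c − 4 = −6c + 3, so c = 7/15.
Therefore Player II plays Defect with probability 1 − 7/15 = 8/15.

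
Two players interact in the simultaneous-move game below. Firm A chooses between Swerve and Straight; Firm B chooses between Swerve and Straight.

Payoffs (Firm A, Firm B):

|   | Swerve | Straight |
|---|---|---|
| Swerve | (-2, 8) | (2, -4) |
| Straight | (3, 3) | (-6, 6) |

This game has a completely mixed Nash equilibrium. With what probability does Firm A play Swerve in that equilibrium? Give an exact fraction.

1/5

Let p be the probability that Firm A plays Swerve. In a completely mixed equilibrium, Firm B must be indifferent between Swerve and Straight.
Firm B's expected payoff from Swerve is 8p + 3(1−p); from Straight it is −4p + 6(1−p).
Setting these equal: 5p + 3 = −10p + 6, so p = 1/5.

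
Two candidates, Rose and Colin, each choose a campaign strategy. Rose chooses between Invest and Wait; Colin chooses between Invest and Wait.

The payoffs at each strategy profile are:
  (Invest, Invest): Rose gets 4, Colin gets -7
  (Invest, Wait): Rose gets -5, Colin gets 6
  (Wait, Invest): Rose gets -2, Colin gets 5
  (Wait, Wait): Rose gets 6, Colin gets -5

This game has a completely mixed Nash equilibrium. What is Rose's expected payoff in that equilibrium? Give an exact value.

14/17

First find q, the probability Colin plays Invest, from Rose's indifference between Invest and Wait: 4q − 5(1−q) = −2q + 6(1−q), giving q = 11/17.
Since Rose is indifferent in equilibrium, Rose's expected payoff equals the payoff from either row against (11/17, 6/17). Using Invest: 4(11/17) − 5(6/17) = 14/17.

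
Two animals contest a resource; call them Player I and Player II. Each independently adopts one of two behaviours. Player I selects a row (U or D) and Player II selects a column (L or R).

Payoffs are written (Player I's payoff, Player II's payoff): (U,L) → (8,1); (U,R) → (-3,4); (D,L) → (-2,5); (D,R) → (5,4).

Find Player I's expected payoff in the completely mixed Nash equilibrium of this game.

17/9

First find y, the probability Player II plays L, from Player I's indifference between U and D: 8y − 3(1−y) = −2y + 5(1−y), giving y = 4/9.
Since Player I is indifferent in equilibrium, Player I's expected payoff equals the payoff from either row against (4/9, 5/9). Using U: 8(4/9) − 3(5/9) = 17/9.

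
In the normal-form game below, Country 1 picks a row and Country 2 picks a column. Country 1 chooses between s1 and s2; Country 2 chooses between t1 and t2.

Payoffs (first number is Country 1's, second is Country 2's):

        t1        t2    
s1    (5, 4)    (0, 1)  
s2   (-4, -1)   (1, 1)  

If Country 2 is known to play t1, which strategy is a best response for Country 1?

Against t1, Country 1 earns 5 from s1 and -4 from s2.
So s1 is the best response.

s1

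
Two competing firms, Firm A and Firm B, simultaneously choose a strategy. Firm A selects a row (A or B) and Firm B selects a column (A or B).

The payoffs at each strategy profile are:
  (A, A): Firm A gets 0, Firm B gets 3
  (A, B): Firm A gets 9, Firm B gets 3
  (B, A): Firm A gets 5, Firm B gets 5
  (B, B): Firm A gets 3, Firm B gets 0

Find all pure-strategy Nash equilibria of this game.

(A, B) and (B, A)

(A, A): Firm A prefers B (5 > 0) — not an equilibrium.
(A, B): Firm A gets 9 ≥ 3 from B, and Firm B gets 3 ≥ 3 from A — Nash equilibrium.
(B, A): Firm A gets 5 ≥ 0 from A, and Firm B gets 5 ≥ 0 from B — Nash equilibrium.
(B, B): Firm A prefers A (9 > 3); Firm B prefers A (5 > 0) — not an equilibrium.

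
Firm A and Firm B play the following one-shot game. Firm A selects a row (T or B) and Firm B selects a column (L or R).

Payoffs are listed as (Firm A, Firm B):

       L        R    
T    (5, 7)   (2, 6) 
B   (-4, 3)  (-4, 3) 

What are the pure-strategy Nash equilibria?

(T, L)

(T, L): Firm A gets 5 ≥ -4 from B, and Firm B gets 7 ≥ 6 from R — Nash equilibrium.
(T, R): Firm B prefers L (7 > 6) — not an equilibrium.
(B, L): Firm A prefers T (5 > -4) — not an equilibrium.
(B, R): Firm A prefers T (2 > -4) — not an equilibrium.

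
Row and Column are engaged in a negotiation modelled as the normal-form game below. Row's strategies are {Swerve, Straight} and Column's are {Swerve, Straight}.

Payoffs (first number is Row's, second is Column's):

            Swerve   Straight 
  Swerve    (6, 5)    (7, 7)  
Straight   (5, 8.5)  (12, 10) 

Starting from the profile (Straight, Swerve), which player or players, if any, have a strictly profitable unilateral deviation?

Both

Row at (Straight, Swerve) earns 5; deviating to Swerve yields 6 — a strict improvement.
Column earns 8.5; deviating to Straight yields 10 — a strict improvement.
Both Row and Column have strictly profitable deviations.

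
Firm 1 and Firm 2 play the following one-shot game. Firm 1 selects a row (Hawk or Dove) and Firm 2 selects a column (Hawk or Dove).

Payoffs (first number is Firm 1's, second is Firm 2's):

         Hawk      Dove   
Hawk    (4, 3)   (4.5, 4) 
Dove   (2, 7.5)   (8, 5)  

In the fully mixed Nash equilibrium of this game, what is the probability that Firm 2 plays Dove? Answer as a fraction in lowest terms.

Let y be the probability that Firm 2 plays Hawk. In a completely mixed equilibrium, Firm 1 must be indifferent between Hawk and Dove.
Firm 1's expected payoff from Hawk is 4y + 4.5(1−y); from Dove it is 2y + 8(1−y).
Setting these equal: −0.5y + 4.5 = −6y + 8, so y = 7/11.
Therefore Firm 2 plays Dove with probability 1 − 7/11 = 4/11.

4/11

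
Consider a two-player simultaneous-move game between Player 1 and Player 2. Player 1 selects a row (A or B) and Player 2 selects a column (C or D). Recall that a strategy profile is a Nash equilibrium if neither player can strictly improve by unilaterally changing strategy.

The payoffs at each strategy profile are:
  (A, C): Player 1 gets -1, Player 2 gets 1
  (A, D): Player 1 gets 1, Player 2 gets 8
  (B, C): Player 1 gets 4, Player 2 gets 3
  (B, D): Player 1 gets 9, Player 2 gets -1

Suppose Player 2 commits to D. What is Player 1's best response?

B

Against D, Player 1 earns 1 from A and 9 from B.
So B is the best response.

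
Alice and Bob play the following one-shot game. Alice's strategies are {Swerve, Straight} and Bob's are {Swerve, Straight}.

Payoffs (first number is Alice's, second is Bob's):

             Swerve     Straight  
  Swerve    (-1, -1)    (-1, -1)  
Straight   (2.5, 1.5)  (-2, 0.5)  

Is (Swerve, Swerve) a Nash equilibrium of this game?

At (Swerve, Swerve), Alice earns -1; switching to Straight would give 2.5, so Alice would deviate.
Bob earns -1; switching to Straight would give -1, so Bob has no profitable deviation.
Since at least one player can profitably deviate, this is not a Nash equilibrium.

No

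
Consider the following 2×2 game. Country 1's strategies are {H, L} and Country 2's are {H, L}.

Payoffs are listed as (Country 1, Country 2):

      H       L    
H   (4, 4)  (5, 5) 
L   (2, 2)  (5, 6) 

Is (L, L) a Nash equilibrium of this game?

Yes

At (L, L), Country 1 earns 5; switching to H would give 5, so Country 1 has no profitable deviation.
Country 2 earns 6; switching to H would give 2, so Country 2 has no profitable deviation.
Neither player can gain by a unilateral deviation, so this profile is a Nash equilibrium.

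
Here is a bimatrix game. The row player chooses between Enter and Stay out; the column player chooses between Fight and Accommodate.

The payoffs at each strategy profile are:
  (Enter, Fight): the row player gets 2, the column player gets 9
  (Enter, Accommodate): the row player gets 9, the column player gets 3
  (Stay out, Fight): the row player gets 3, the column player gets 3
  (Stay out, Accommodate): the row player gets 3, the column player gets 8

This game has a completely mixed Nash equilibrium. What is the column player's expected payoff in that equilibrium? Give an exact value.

63/11

First find x, the probability the row player plays Enter, from the column player's indifference between Fight and Accommodate: 9x + 3(1−x) = 3x + 8(1−x), giving x = 5/11.
Since the column player is indifferent in equilibrium, the column player's expected payoff equals the payoff from either column against (5/11, 6/11). Using Fight: 9(5/11) + 3(6/11) = 63/11.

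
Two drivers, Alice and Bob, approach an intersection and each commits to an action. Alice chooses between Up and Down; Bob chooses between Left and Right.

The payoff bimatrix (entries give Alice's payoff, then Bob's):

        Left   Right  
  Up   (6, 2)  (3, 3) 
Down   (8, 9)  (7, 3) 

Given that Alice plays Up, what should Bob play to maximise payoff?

Right

Against Up, Bob earns 2 from Left and 3 from Right.
So Right is the best response.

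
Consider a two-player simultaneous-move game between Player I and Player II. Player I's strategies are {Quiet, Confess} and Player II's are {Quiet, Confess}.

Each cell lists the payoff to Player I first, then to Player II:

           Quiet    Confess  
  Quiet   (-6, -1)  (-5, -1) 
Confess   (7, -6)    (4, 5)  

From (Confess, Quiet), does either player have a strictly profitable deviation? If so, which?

Player I at (Confess, Quiet) earns 7; deviating to Quiet yields -6 — not better.
Player II earns -6; deviating to Confess yields 5 — a strict improvement.
Only Player II has a strictly profitable deviation.

Player II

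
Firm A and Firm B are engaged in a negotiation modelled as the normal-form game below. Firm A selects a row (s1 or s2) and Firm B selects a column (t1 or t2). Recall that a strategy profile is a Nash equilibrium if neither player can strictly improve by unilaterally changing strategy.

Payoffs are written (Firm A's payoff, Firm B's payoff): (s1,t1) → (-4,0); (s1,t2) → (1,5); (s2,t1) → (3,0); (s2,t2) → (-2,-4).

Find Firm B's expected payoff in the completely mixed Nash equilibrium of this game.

First find x, the probability Firm A plays s1, from Firm B's indifference between t1 and t2: 0 = 5x − 4(1−x), giving x = 4/9.
Since Firm B is indifferent in equilibrium, Firm B's expected payoff equals the payoff from either column against (4/9, 5/9). Using t1: 0 = 0.

0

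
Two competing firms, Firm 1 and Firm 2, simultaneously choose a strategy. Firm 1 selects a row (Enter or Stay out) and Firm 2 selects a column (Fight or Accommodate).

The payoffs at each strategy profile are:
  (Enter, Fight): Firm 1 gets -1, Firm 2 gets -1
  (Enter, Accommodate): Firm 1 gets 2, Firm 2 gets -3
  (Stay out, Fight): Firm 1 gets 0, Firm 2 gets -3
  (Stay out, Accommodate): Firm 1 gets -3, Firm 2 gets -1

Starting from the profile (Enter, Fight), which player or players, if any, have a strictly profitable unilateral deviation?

Firm 1

Firm 1 at (Enter, Fight) earns -1; deviating to Stay out yields 0 — a strict improvement.
Firm 2 earns -1; deviating to Accommodate yields -3 — not better.
Only Firm 1 has a strictly profitable deviation.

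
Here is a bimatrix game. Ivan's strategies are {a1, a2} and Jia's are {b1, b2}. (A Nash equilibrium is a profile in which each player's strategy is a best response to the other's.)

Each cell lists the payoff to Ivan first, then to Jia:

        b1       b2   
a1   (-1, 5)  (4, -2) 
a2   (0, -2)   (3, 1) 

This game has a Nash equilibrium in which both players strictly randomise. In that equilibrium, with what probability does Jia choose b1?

1/2

Let y be the probability that Jia plays b1. In a completely mixed equilibrium, Ivan must be indifferent between a1 and a2.
Ivan's expected payoff from a1 is −y + 4(1−y); from a2 it is 3(1−y).
Setting these equal: −5y + 4 = −3y + 3, so y = 1/2.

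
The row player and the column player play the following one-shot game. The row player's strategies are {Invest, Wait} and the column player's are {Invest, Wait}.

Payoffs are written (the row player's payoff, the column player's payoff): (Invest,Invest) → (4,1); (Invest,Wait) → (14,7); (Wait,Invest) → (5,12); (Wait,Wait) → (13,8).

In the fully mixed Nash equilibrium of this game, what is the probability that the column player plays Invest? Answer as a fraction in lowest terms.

Let c be the probability that the column player plays Invest. In a completely mixed equilibrium, the row player must be indifferent between Invest and Wait.
The row player's expected payoff from Invest is 4c + 14(1−c); from Wait it is 5c + 13(1−c).
Setting these equal: −10c + 14 = −8c + 13, so c = 1/2.

1/2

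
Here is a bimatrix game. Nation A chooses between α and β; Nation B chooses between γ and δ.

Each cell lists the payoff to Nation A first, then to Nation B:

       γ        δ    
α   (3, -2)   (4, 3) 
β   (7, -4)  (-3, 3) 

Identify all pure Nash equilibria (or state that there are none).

(α, δ)

(α, γ): Nation A prefers β (7 > 3); Nation B prefers δ (3 > -2) — not an equilibrium.
(α, δ): Nation A gets 4 ≥ -3 from β, and Nation B gets 3 ≥ -2 from γ — Nash equilibrium.
(β, γ): Nation B prefers δ (3 > -4) — not an equilibrium.
(β, δ): Nation A prefers α (4 > -3) — not an equilibrium.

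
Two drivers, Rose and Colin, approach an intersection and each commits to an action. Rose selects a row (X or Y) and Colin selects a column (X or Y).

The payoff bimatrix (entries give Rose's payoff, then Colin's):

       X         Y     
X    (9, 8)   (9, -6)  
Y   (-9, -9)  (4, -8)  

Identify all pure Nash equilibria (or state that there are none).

(X, X)

(X, X): Rose gets 9 ≥ -9 from Y, and Colin gets 8 ≥ -6 from Y — Nash equilibrium.
(X, Y): Colin prefers X (8 > -6) — not an equilibrium.
(Y, X): Rose prefers X (9 > -9); Colin prefers Y (-8 > -9) — not an equilibrium.
(Y, Y): Rose prefers X (9 > 4) — not an equilibrium.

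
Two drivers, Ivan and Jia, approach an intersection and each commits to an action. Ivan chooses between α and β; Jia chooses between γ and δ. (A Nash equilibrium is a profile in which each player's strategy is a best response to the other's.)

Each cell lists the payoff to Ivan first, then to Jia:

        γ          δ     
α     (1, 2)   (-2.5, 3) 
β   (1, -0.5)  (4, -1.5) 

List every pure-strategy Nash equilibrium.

(α, γ): Jia prefers δ (3 > 2) — not an equilibrium.
(α, δ): Ivan prefers β (4 > -2.5) — not an equilibrium.
(β, γ): Ivan gets 1 ≥ 1 from α, and Jia gets -0.5 ≥ -1.5 from δ — Nash equilibrium.
(β, δ): Jia prefers γ (-0.5 > -1.5) — not an equilibrium.

(β, γ)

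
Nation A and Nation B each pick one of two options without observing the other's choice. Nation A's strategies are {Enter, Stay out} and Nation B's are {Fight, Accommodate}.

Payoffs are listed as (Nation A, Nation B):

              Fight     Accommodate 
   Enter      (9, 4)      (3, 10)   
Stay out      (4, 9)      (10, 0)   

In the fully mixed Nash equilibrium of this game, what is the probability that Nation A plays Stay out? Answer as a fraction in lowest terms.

Let x be the probability that Nation A plays Enter. In a completely mixed equilibrium, Nation B must be indifferent between Fight and Accommodate.
Nation B's expected payoff from Fight is 4x + 9(1−x); from Accommodate it is 10x.
Setting these equal: −5x + 9 = 10x, so x = 3/5.
Therefore Nation A plays Stay out with probability 1 − 3/5 = 2/5.

2/5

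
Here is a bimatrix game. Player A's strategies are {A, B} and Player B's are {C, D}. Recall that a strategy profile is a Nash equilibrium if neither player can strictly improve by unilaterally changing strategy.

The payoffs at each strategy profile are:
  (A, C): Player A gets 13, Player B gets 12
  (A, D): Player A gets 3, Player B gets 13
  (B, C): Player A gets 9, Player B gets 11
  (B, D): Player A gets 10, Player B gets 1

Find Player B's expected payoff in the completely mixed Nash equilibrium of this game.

131/11

First find p, the probability Player A plays A, from Player B's indifference between C and D: 12p + 11(1−p) = 13p + (1−p), giving p = 10/11.
Since Player B is indifferent in equilibrium, Player B's expected payoff equals the payoff from either column against (10/11, 1/11). Using C: 12(10/11) + 11(1/11) = 131/11.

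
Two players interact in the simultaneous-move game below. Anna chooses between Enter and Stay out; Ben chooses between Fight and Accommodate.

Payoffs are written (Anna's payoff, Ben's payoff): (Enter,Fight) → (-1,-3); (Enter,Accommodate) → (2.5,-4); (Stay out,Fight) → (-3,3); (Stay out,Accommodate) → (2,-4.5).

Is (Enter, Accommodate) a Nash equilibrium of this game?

No

At (Enter, Accommodate), Anna earns 2.5; switching to Stay out would give 2, so Anna has no profitable deviation.
Ben earns -4; switching to Fight would give -3, so Ben would deviate.
Since at least one player can profitably deviate, this is not a Nash equilibrium.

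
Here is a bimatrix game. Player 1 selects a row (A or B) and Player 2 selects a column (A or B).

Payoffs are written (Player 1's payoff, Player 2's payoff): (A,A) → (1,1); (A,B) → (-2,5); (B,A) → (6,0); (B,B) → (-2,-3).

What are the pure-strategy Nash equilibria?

(A, A): Player 1 prefers B (6 > 1); Player 2 prefers B (5 > 1) — not an equilibrium.
(A, B): Player 1 gets -2 ≥ -2 from B, and Player 2 gets 5 ≥ 1 from A — Nash equilibrium.
(B, A): Player 1 gets 6 ≥ 1 from A, and Player 2 gets 0 ≥ -3 from B — Nash equilibrium.
(B, B): Player 2 prefers A (0 > -3) — not an equilibrium.

(A, B) and (B, A)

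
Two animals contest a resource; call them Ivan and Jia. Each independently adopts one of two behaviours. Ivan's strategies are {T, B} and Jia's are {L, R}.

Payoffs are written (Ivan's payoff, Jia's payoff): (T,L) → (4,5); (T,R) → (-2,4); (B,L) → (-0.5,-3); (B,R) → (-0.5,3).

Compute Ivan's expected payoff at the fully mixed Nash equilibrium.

-1/2

First find q, the probability Jia plays L, from Ivan's indifference between T and B: 4q − 2(1−q) = −0.5q − 0.5(1−q), giving q = 1/4.
Since Ivan is indifferent in equilibrium, Ivan's expected payoff equals the payoff from either row against (1/4, 3/4). Using T: 4(1/4) − 2(3/4) = -1/2.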